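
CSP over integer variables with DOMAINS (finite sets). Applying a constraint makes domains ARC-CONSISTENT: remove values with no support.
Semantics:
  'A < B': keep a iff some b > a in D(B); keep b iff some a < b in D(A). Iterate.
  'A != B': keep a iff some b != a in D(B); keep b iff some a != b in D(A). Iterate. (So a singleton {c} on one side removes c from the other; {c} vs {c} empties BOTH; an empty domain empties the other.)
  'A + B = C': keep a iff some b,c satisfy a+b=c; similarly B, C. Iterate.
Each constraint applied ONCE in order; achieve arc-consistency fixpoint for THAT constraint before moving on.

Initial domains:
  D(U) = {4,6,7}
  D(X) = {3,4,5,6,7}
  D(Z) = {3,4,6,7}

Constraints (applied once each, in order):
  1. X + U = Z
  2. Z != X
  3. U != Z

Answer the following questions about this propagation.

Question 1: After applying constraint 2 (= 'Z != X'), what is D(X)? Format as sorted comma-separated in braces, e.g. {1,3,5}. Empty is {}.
Answer: {3}

Derivation:
Constraint 1 (X + U = Z) on D(X)={3,4,5,6,7} D(U)={4,6,7} D(Z)={3,4,6,7}: X {3,4,5,6,7}->{3}; U {4,6,7}->{4}; Z {3,4,6,7}->{7}
Constraint 2 (Z != X) on D(Z)={7} D(X)={3}: no change
So after constraint 2: D(X) = {3}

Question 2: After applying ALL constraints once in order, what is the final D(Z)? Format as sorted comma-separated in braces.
Answer: {7}

Derivation:
Constraint 1 (X + U = Z) on D(X)={3,4,5,6,7} D(U)={4,6,7} D(Z)={3,4,6,7}: X {3,4,5,6,7}->{3}; U {4,6,7}->{4}; Z {3,4,6,7}->{7}
Constraint 2 (Z != X) on D(Z)={7} D(X)={3}: no change
Constraint 3 (U != Z) on D(U)={4} D(Z)={7}: no change
So after all 3 constraints: D(Z) = {7}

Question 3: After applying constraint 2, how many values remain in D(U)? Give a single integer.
Constraint 1 (X + U = Z) on D(X)={3,4,5,6,7} D(U)={4,6,7} D(Z)={3,4,6,7}: X {3,4,5,6,7}->{3}; U {4,6,7}->{4}; Z {3,4,6,7}->{7}
Constraint 2 (Z != X) on D(Z)={7} D(X)={3}: no change
So after constraint 2: D(U)={4}, size = 1

Answer: 1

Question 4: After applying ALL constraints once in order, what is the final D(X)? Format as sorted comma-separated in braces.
Constraint 1 (X + U = Z) on D(X)={3,4,5,6,7} D(U)={4,6,7} D(Z)={3,4,6,7}: X {3,4,5,6,7}->{3}; U {4,6,7}->{4}; Z {3,4,6,7}->{7}
Constraint 2 (Z != X) on D(Z)={7} D(X)={3}: no change
Constraint 3 (U != Z) on D(U)={4} D(Z)={7}: no change
So after all 3 constraints: D(X) = {3}

Answer: {3}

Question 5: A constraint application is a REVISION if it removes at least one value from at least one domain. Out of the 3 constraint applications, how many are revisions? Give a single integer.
Constraint 1 (X + U = Z) on D(X)={3,4,5,6,7} D(U)={4,6,7} D(Z)={3,4,6,7}: X {3,4,5,6,7}->{3}; U {4,6,7}->{4}; Z {3,4,6,7}->{7} => REVISION
Constraint 2 (Z != X) on D(Z)={7} D(X)={3}: no change => not a revision
Constraint 3 (U != Z) on D(U)={4} D(Z)={7}: no change => not a revision
Total revisions = 1

Answer: 1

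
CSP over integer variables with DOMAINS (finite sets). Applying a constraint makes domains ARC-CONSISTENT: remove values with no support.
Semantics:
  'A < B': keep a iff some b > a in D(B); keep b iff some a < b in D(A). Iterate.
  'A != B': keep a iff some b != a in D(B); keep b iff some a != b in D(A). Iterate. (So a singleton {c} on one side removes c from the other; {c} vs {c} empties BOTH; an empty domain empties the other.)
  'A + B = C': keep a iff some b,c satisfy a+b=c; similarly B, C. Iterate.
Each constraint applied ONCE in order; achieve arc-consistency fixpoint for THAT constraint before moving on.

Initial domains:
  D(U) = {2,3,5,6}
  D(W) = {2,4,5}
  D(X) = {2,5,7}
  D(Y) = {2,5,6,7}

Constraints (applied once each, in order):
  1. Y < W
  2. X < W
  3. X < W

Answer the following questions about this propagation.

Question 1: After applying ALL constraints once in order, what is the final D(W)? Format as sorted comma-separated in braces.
Constraint 1 (Y < W) on D(Y)={2,5,6,7} D(W)={2,4,5}: Y {2,5,6,7}->{2}; W {2,4,5}->{4,5}
Constraint 2 (X < W) on D(X)={2,5,7} D(W)={4,5}: X {2,5,7}->{2}
Constraint 3 (X < W) on D(X)={2} D(W)={4,5}: no change
So after all 3 constraints: D(W) = {4,5}

Answer: {4,5}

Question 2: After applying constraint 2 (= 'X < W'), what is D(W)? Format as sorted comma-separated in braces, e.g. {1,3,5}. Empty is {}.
Answer: {4,5}

Derivation:
Constraint 1 (Y < W) on D(Y)={2,5,6,7} D(W)={2,4,5}: Y {2,5,6,7}->{2}; W {2,4,5}->{4,5}
Constraint 2 (X < W) on D(X)={2,5,7} D(W)={4,5}: X {2,5,7}->{2}
So after constraint 2: D(W) = {4,5}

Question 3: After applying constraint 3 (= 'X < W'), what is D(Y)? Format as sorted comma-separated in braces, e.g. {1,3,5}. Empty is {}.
Answer: {2}

Derivation:
Constraint 1 (Y < W) on D(Y)={2,5,6,7} D(W)={2,4,5}: Y {2,5,6,7}->{2}; W {2,4,5}->{4,5}
Constraint 2 (X < W) on D(X)={2,5,7} D(W)={4,5}: X {2,5,7}->{2}
Constraint 3 (X < W) on D(X)={2} D(W)={4,5}: no change
So after constraint 3: D(Y) = {2}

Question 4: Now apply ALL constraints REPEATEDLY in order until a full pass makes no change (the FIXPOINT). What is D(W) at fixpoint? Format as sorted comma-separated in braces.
pass 0 (initial): D(W)={2,4,5}
pass 1: W {2,4,5}->{4,5}; X {2,5,7}->{2}; Y {2,5,6,7}->{2}
pass 2: no change
Fixpoint after 2 passes: D(W) = {4,5}

Answer: {4,5}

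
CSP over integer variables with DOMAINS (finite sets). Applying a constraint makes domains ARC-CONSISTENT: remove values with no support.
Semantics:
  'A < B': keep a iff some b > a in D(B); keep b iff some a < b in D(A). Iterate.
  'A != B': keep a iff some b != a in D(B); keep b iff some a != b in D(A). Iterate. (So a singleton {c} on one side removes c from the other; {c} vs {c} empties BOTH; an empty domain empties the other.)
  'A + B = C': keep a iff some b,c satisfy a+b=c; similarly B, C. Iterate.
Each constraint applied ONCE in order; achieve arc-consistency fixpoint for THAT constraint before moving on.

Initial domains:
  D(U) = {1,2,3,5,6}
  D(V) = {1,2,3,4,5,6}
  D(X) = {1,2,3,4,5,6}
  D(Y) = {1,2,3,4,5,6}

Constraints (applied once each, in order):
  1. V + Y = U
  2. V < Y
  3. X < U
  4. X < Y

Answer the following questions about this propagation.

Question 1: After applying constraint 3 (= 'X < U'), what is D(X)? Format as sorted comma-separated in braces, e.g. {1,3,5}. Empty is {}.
Answer: {1,2,3,4,5}

Derivation:
Constraint 1 (V + Y = U) on D(V)={1,2,3,4,5,6} D(Y)={1,2,3,4,5,6} D(U)={1,2,3,5,6}: V {1,2,3,4,5,6}->{1,2,3,4,5}; Y {1,2,3,4,5,6}->{1,2,3,4,5}; U {1,2,3,5,6}->{2,3,5,6}
Constraint 2 (V < Y) on D(V)={1,2,3,4,5} D(Y)={1,2,3,4,5}: V {1,2,3,4,5}->{1,2,3,4}; Y {1,2,3,4,5}->{2,3,4,5}
Constraint 3 (X < U) on D(X)={1,2,3,4,5,6} D(U)={2,3,5,6}: X {1,2,3,4,5,6}->{1,2,3,4,5}
So after constraint 3: D(X) = {1,2,3,4,5}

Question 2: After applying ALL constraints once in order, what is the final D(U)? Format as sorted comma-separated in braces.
Constraint 1 (V + Y = U) on D(V)={1,2,3,4,5,6} D(Y)={1,2,3,4,5,6} D(U)={1,2,3,5,6}: V {1,2,3,4,5,6}->{1,2,3,4,5}; Y {1,2,3,4,5,6}->{1,2,3,4,5}; U {1,2,3,5,6}->{2,3,5,6}
Constraint 2 (V < Y) on D(V)={1,2,3,4,5} D(Y)={1,2,3,4,5}: V {1,2,3,4,5}->{1,2,3,4}; Y {1,2,3,4,5}->{2,3,4,5}
Constraint 3 (X < U) on D(X)={1,2,3,4,5,6} D(U)={2,3,5,6}: X {1,2,3,4,5,6}->{1,2,3,4,5}
Constraint 4 (X < Y) on D(X)={1,2,3,4,5} D(Y)={2,3,4,5}: X {1,2,3,4,5}->{1,2,3,4}
So after all 4 constraints: D(U) = {2,3,5,6}

Answer: {2,3,5,6}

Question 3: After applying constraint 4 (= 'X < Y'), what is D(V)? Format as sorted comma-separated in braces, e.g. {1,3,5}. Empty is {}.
Constraint 1 (V + Y = U) on D(V)={1,2,3,4,5,6} D(Y)={1,2,3,4,5,6} D(U)={1,2,3,5,6}: V {1,2,3,4,5,6}->{1,2,3,4,5}; Y {1,2,3,4,5,6}->{1,2,3,4,5}; U {1,2,3,5,6}->{2,3,5,6}
Constraint 2 (V < Y) on D(V)={1,2,3,4,5} D(Y)={1,2,3,4,5}: V {1,2,3,4,5}->{1,2,3,4}; Y {1,2,3,4,5}->{2,3,4,5}
Constraint 3 (X < U) on D(X)={1,2,3,4,5,6} D(U)={2,3,5,6}: X {1,2,3,4,5,6}->{1,2,3,4,5}
Constraint 4 (X < Y) on D(X)={1,2,3,4,5} D(Y)={2,3,4,5}: X {1,2,3,4,5}->{1,2,3,4}
So after constraint 4: D(V) = {1,2,3,4}

Answer: {1,2,3,4}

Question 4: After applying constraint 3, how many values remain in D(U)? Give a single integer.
Answer: 4

Derivation:
Constraint 1 (V + Y = U) on D(V)={1,2,3,4,5,6} D(Y)={1,2,3,4,5,6} D(U)={1,2,3,5,6}: V {1,2,3,4,5,6}->{1,2,3,4,5}; Y {1,2,3,4,5,6}->{1,2,3,4,5}; U {1,2,3,5,6}->{2,3,5,6}
Constraint 2 (V < Y) on D(V)={1,2,3,4,5} D(Y)={1,2,3,4,5}: V {1,2,3,4,5}->{1,2,3,4}; Y {1,2,3,4,5}->{2,3,4,5}
Constraint 3 (X < U) on D(X)={1,2,3,4,5,6} D(U)={2,3,5,6}: X {1,2,3,4,5,6}->{1,2,3,4,5}
So after constraint 3: D(U)={2,3,5,6}, size = 4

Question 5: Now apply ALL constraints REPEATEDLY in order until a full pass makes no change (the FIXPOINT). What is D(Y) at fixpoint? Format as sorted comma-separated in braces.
pass 0 (initial): D(Y)={1,2,3,4,5,6}
pass 1: U {1,2,3,5,6}->{2,3,5,6}; V {1,2,3,4,5,6}->{1,2,3,4}; X {1,2,3,4,5,6}->{1,2,3,4}; Y {1,2,3,4,5,6}->{2,3,4,5}
pass 2: U {2,3,5,6}->{3,5,6}
pass 3: no change
Fixpoint after 3 passes: D(Y) = {2,3,4,5}

Answer: {2,3,4,5}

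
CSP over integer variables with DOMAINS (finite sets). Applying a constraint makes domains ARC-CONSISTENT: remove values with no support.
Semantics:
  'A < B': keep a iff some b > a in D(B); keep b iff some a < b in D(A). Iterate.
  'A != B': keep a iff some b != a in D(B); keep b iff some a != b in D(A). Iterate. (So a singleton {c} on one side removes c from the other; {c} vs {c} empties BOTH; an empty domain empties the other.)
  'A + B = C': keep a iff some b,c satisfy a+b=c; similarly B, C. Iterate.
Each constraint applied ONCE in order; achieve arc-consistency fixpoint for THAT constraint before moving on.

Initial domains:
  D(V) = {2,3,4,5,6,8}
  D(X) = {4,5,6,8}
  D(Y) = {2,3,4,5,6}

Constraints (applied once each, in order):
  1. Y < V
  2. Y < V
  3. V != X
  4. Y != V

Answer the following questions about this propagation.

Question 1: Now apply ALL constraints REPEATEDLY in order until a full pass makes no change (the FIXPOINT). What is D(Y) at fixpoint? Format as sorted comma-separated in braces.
Answer: {2,3,4,5,6}

Derivation:
pass 0 (initial): D(Y)={2,3,4,5,6}
pass 1: V {2,3,4,5,6,8}->{3,4,5,6,8}
pass 2: no change
Fixpoint after 2 passes: D(Y) = {2,3,4,5,6}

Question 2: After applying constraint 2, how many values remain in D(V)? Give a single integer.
Answer: 5

Derivation:
Constraint 1 (Y < V) on D(Y)={2,3,4,5,6} D(V)={2,3,4,5,6,8}: V {2,3,4,5,6,8}->{3,4,5,6,8}
Constraint 2 (Y < V) on D(Y)={2,3,4,5,6} D(V)={3,4,5,6,8}: no change
So after constraint 2: D(V)={3,4,5,6,8}, size = 5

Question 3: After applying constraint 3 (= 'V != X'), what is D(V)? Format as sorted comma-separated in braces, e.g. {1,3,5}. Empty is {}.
Answer: {3,4,5,6,8}

Derivation:
Constraint 1 (Y < V) on D(Y)={2,3,4,5,6} D(V)={2,3,4,5,6,8}: V {2,3,4,5,6,8}->{3,4,5,6,8}
Constraint 2 (Y < V) on D(Y)={2,3,4,5,6} D(V)={3,4,5,6,8}: no change
Constraint 3 (V != X) on D(V)={3,4,5,6,8} D(X)={4,5,6,8}: no change
So after constraint 3: D(V) = {3,4,5,6,8}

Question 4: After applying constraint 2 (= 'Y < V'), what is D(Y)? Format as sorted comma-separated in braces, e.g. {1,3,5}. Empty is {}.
Constraint 1 (Y < V) on D(Y)={2,3,4,5,6} D(V)={2,3,4,5,6,8}: V {2,3,4,5,6,8}->{3,4,5,6,8}
Constraint 2 (Y < V) on D(Y)={2,3,4,5,6} D(V)={3,4,5,6,8}: no change
So after constraint 2: D(Y) = {2,3,4,5,6}

Answer: {2,3,4,5,6}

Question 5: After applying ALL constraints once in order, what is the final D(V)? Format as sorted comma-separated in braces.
Answer: {3,4,5,6,8}

Derivation:
Constraint 1 (Y < V) on D(Y)={2,3,4,5,6} D(V)={2,3,4,5,6,8}: V {2,3,4,5,6,8}->{3,4,5,6,8}
Constraint 2 (Y < V) on D(Y)={2,3,4,5,6} D(V)={3,4,5,6,8}: no change
Constraint 3 (V != X) on D(V)={3,4,5,6,8} D(X)={4,5,6,8}: no change
Constraint 4 (Y != V) on D(Y)={2,3,4,5,6} D(V)={3,4,5,6,8}: no change
So after all 4 constraints: D(V) = {3,4,5,6,8}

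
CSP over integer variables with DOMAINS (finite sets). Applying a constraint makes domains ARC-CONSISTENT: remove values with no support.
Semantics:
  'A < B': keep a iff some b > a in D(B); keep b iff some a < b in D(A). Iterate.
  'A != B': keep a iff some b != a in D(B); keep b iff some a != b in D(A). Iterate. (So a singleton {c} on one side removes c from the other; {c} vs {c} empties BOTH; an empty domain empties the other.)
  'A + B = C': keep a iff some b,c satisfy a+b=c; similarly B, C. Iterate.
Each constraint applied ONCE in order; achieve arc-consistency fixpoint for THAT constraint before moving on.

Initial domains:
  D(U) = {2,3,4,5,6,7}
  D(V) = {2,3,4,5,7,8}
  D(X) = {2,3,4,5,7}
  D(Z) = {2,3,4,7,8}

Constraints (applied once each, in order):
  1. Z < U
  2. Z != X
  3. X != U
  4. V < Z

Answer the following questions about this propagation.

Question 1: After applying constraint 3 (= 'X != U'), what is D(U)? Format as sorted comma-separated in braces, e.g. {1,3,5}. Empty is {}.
Answer: {3,4,5,6,7}

Derivation:
Constraint 1 (Z < U) on D(Z)={2,3,4,7,8} D(U)={2,3,4,5,6,7}: Z {2,3,4,7,8}->{2,3,4}; U {2,3,4,5,6,7}->{3,4,5,6,7}
Constraint 2 (Z != X) on D(Z)={2,3,4} D(X)={2,3,4,5,7}: no change
Constraint 3 (X != U) on D(X)={2,3,4,5,7} D(U)={3,4,5,6,7}: no change
So after constraint 3: D(U) = {3,4,5,6,7}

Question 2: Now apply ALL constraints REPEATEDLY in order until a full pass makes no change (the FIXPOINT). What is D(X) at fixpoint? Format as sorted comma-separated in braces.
Answer: {2,3,4,5,7}

Derivation:
pass 0 (initial): D(X)={2,3,4,5,7}
pass 1: U {2,3,4,5,6,7}->{3,4,5,6,7}; V {2,3,4,5,7,8}->{2,3}; Z {2,3,4,7,8}->{3,4}
pass 2: U {3,4,5,6,7}->{4,5,6,7}
pass 3: no change
Fixpoint after 3 passes: D(X) = {2,3,4,5,7}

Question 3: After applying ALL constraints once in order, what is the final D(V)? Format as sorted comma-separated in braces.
Answer: {2,3}

Derivation:
Constraint 1 (Z < U) on D(Z)={2,3,4,7,8} D(U)={2,3,4,5,6,7}: Z {2,3,4,7,8}->{2,3,4}; U {2,3,4,5,6,7}->{3,4,5,6,7}
Constraint 2 (Z != X) on D(Z)={2,3,4} D(X)={2,3,4,5,7}: no change
Constraint 3 (X != U) on D(X)={2,3,4,5,7} D(U)={3,4,5,6,7}: no change
Constraint 4 (V < Z) on D(V)={2,3,4,5,7,8} D(Z)={2,3,4}: V {2,3,4,5,7,8}->{2,3}; Z {2,3,4}->{3,4}
So after all 4 constraints: D(V) = {2,3}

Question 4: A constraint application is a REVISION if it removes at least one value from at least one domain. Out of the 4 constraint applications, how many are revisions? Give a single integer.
Answer: 2

Derivation:
Constraint 1 (Z < U) on D(Z)={2,3,4,7,8} D(U)={2,3,4,5,6,7}: Z {2,3,4,7,8}->{2,3,4}; U {2,3,4,5,6,7}->{3,4,5,6,7} => REVISION
Constraint 2 (Z != X) on D(Z)={2,3,4} D(X)={2,3,4,5,7}: no change => not a revision
Constraint 3 (X != U) on D(X)={2,3,4,5,7} D(U)={3,4,5,6,7}: no change => not a revision
Constraint 4 (V < Z) on D(V)={2,3,4,5,7,8} D(Z)={2,3,4}: V {2,3,4,5,7,8}->{2,3}; Z {2,3,4}->{3,4} => REVISION
Total revisions = 2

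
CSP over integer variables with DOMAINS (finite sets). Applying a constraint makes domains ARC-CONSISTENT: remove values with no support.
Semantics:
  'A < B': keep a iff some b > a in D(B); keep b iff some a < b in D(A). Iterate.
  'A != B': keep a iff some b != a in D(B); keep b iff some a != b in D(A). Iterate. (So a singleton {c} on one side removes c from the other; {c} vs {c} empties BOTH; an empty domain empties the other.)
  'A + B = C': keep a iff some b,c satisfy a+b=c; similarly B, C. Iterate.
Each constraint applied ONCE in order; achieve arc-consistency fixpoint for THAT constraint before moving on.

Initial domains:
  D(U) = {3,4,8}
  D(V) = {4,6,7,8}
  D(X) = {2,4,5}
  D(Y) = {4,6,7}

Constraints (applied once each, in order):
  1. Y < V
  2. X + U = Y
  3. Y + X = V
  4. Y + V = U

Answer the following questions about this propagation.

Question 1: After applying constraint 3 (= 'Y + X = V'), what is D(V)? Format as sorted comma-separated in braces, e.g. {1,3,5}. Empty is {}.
Constraint 1 (Y < V) on D(Y)={4,6,7} D(V)={4,6,7,8}: V {4,6,7,8}->{6,7,8}
Constraint 2 (X + U = Y) on D(X)={2,4,5} D(U)={3,4,8} D(Y)={4,6,7}: X {2,4,5}->{2,4}; U {3,4,8}->{3,4}; Y {4,6,7}->{6,7}
Constraint 3 (Y + X = V) on D(Y)={6,7} D(X)={2,4} D(V)={6,7,8}: Y {6,7}->{6}; X {2,4}->{2}; V {6,7,8}->{8}
So after constraint 3: D(V) = {8}

Answer: {8}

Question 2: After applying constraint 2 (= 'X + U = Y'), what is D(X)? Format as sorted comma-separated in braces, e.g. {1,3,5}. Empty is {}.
Constraint 1 (Y < V) on D(Y)={4,6,7} D(V)={4,6,7,8}: V {4,6,7,8}->{6,7,8}
Constraint 2 (X + U = Y) on D(X)={2,4,5} D(U)={3,4,8} D(Y)={4,6,7}: X {2,4,5}->{2,4}; U {3,4,8}->{3,4}; Y {4,6,7}->{6,7}
So after constraint 2: D(X) = {2,4}

Answer: {2,4}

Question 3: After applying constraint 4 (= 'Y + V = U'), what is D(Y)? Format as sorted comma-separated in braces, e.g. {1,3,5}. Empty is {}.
Answer: {}

Derivation:
Constraint 1 (Y < V) on D(Y)={4,6,7} D(V)={4,6,7,8}: V {4,6,7,8}->{6,7,8}
Constraint 2 (X + U = Y) on D(X)={2,4,5} D(U)={3,4,8} D(Y)={4,6,7}: X {2,4,5}->{2,4}; U {3,4,8}->{3,4}; Y {4,6,7}->{6,7}
Constraint 3 (Y + X = V) on D(Y)={6,7} D(X)={2,4} D(V)={6,7,8}: Y {6,7}->{6}; X {2,4}->{2}; V {6,7,8}->{8}
Constraint 4 (Y + V = U) on D(Y)={6} D(V)={8} D(U)={3,4}: Y {6}->{}; V {8}->{}; U {3,4}->{}
So after constraint 4: D(Y) = {}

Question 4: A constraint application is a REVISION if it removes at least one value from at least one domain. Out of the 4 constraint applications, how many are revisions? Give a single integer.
Constraint 1 (Y < V) on D(Y)={4,6,7} D(V)={4,6,7,8}: V {4,6,7,8}->{6,7,8} => REVISION
Constraint 2 (X + U = Y) on D(X)={2,4,5} D(U)={3,4,8} D(Y)={4,6,7}: X {2,4,5}->{2,4}; U {3,4,8}->{3,4}; Y {4,6,7}->{6,7} => REVISION
Constraint 3 (Y + X = V) on D(Y)={6,7} D(X)={2,4} D(V)={6,7,8}: Y {6,7}->{6}; X {2,4}->{2}; V {6,7,8}->{8} => REVISION
Constraint 4 (Y + V = U) on D(Y)={6} D(V)={8} D(U)={3,4}: Y {6}->{}; V {8}->{}; U {3,4}->{} => REVISION
Total revisions = 4

Answer: 4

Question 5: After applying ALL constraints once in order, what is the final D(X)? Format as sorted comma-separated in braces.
Answer: {2}

Derivation:
Constraint 1 (Y < V) on D(Y)={4,6,7} D(V)={4,6,7,8}: V {4,6,7,8}->{6,7,8}
Constraint 2 (X + U = Y) on D(X)={2,4,5} D(U)={3,4,8} D(Y)={4,6,7}: X {2,4,5}->{2,4}; U {3,4,8}->{3,4}; Y {4,6,7}->{6,7}
Constraint 3 (Y + X = V) on D(Y)={6,7} D(X)={2,4} D(V)={6,7,8}: Y {6,7}->{6}; X {2,4}->{2}; V {6,7,8}->{8}
Constraint 4 (Y + V = U) on D(Y)={6} D(V)={8} D(U)={3,4}: Y {6}->{}; V {8}->{}; U {3,4}->{}
So after all 4 constraints: D(X) = {2}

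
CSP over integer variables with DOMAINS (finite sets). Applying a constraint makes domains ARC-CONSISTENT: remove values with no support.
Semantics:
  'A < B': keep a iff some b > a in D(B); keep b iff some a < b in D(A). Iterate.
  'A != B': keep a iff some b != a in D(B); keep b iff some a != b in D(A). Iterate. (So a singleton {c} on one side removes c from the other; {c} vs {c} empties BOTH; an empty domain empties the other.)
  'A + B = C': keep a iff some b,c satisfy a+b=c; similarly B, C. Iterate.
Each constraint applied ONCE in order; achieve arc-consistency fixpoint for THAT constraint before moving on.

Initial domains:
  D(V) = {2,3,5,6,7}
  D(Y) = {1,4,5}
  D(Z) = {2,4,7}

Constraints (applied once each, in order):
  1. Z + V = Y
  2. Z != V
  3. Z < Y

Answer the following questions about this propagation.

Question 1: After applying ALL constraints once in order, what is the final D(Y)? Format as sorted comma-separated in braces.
Constraint 1 (Z + V = Y) on D(Z)={2,4,7} D(V)={2,3,5,6,7} D(Y)={1,4,5}: Z {2,4,7}->{2}; V {2,3,5,6,7}->{2,3}; Y {1,4,5}->{4,5}
Constraint 2 (Z != V) on D(Z)={2} D(V)={2,3}: V {2,3}->{3}
Constraint 3 (Z < Y) on D(Z)={2} D(Y)={4,5}: no change
So after all 3 constraints: D(Y) = {4,5}

Answer: {4,5}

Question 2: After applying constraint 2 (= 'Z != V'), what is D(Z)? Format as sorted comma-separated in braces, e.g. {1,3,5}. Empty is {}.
Constraint 1 (Z + V = Y) on D(Z)={2,4,7} D(V)={2,3,5,6,7} D(Y)={1,4,5}: Z {2,4,7}->{2}; V {2,3,5,6,7}->{2,3}; Y {1,4,5}->{4,5}
Constraint 2 (Z != V) on D(Z)={2} D(V)={2,3}: V {2,3}->{3}
So after constraint 2: D(Z) = {2}

Answer: {2}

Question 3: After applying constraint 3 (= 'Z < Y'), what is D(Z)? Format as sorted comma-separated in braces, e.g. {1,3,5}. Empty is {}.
Constraint 1 (Z + V = Y) on D(Z)={2,4,7} D(V)={2,3,5,6,7} D(Y)={1,4,5}: Z {2,4,7}->{2}; V {2,3,5,6,7}->{2,3}; Y {1,4,5}->{4,5}
Constraint 2 (Z != V) on D(Z)={2} D(V)={2,3}: V {2,3}->{3}
Constraint 3 (Z < Y) on D(Z)={2} D(Y)={4,5}: no change
So after constraint 3: D(Z) = {2}

Answer: {2}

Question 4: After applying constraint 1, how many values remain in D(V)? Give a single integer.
Answer: 2

Derivation:
Constraint 1 (Z + V = Y) on D(Z)={2,4,7} D(V)={2,3,5,6,7} D(Y)={1,4,5}: Z {2,4,7}->{2}; V {2,3,5,6,7}->{2,3}; Y {1,4,5}->{4,5}
So after constraint 1: D(V)={2,3}, size = 2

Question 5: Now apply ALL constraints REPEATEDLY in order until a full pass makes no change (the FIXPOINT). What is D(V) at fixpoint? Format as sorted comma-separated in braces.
pass 0 (initial): D(V)={2,3,5,6,7}
pass 1: V {2,3,5,6,7}->{3}; Y {1,4,5}->{4,5}; Z {2,4,7}->{2}
pass 2: Y {4,5}->{5}
pass 3: no change
Fixpoint after 3 passes: D(V) = {3}

Answer: {3}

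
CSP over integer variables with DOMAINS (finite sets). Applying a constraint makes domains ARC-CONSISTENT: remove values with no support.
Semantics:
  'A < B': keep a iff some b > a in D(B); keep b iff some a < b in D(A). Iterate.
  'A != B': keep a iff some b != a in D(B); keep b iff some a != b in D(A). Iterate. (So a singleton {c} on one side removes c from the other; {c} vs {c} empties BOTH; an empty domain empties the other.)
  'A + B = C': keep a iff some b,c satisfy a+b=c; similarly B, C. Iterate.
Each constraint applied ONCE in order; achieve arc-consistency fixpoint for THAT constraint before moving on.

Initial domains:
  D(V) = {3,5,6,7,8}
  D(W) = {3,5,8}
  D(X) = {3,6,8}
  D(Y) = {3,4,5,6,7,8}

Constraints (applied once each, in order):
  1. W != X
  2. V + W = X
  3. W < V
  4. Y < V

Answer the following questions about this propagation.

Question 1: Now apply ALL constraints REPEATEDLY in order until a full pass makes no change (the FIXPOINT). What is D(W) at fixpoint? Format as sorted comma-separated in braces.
Answer: {3}

Derivation:
pass 0 (initial): D(W)={3,5,8}
pass 1: V {3,5,6,7,8}->{5}; W {3,5,8}->{3}; X {3,6,8}->{6,8}; Y {3,4,5,6,7,8}->{3,4}
pass 2: X {6,8}->{8}
pass 3: no change
Fixpoint after 3 passes: D(W) = {3}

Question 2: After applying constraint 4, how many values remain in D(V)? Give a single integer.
Constraint 1 (W != X) on D(W)={3,5,8} D(X)={3,6,8}: no change
Constraint 2 (V + W = X) on D(V)={3,5,6,7,8} D(W)={3,5,8} D(X)={3,6,8}: V {3,5,6,7,8}->{3,5}; W {3,5,8}->{3,5}; X {3,6,8}->{6,8}
Constraint 3 (W < V) on D(W)={3,5} D(V)={3,5}: W {3,5}->{3}; V {3,5}->{5}
Constraint 4 (Y < V) on D(Y)={3,4,5,6,7,8} D(V)={5}: Y {3,4,5,6,7,8}->{3,4}
So after constraint 4: D(V)={5}, size = 1

Answer: 1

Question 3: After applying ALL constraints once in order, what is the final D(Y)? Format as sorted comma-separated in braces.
Answer: {3,4}

Derivation:
Constraint 1 (W != X) on D(W)={3,5,8} D(X)={3,6,8}: no change
Constraint 2 (V + W = X) on D(V)={3,5,6,7,8} D(W)={3,5,8} D(X)={3,6,8}: V {3,5,6,7,8}->{3,5}; W {3,5,8}->{3,5}; X {3,6,8}->{6,8}
Constraint 3 (W < V) on D(W)={3,5} D(V)={3,5}: W {3,5}->{3}; V {3,5}->{5}
Constraint 4 (Y < V) on D(Y)={3,4,5,6,7,8} D(V)={5}: Y {3,4,5,6,7,8}->{3,4}
So after all 4 constraints: D(Y) = {3,4}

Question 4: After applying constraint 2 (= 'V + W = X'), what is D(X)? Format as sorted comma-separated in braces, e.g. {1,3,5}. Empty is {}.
Constraint 1 (W != X) on D(W)={3,5,8} D(X)={3,6,8}: no change
Constraint 2 (V + W = X) on D(V)={3,5,6,7,8} D(W)={3,5,8} D(X)={3,6,8}: V {3,5,6,7,8}->{3,5}; W {3,5,8}->{3,5}; X {3,6,8}->{6,8}
So after constraint 2: D(X) = {6,8}

Answer: {6,8}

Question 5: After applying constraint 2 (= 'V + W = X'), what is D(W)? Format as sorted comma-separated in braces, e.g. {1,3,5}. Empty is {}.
Answer: {3,5}

Derivation:
Constraint 1 (W != X) on D(W)={3,5,8} D(X)={3,6,8}: no change
Constraint 2 (V + W = X) on D(V)={3,5,6,7,8} D(W)={3,5,8} D(X)={3,6,8}: V {3,5,6,7,8}->{3,5}; W {3,5,8}->{3,5}; X {3,6,8}->{6,8}
So after constraint 2: D(W) = {3,5}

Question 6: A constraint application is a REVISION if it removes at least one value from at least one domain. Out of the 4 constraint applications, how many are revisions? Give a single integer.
Answer: 3

Derivation:
Constraint 1 (W != X) on D(W)={3,5,8} D(X)={3,6,8}: no change => not a revision
Constraint 2 (V + W = X) on D(V)={3,5,6,7,8} D(W)={3,5,8} D(X)={3,6,8}: V {3,5,6,7,8}->{3,5}; W {3,5,8}->{3,5}; X {3,6,8}->{6,8} => REVISION
Constraint 3 (W < V) on D(W)={3,5} D(V)={3,5}: W {3,5}->{3}; V {3,5}->{5} => REVISION
Constraint 4 (Y < V) on D(Y)={3,4,5,6,7,8} D(V)={5}: Y {3,4,5,6,7,8}->{3,4} => REVISION
Total revisions = 3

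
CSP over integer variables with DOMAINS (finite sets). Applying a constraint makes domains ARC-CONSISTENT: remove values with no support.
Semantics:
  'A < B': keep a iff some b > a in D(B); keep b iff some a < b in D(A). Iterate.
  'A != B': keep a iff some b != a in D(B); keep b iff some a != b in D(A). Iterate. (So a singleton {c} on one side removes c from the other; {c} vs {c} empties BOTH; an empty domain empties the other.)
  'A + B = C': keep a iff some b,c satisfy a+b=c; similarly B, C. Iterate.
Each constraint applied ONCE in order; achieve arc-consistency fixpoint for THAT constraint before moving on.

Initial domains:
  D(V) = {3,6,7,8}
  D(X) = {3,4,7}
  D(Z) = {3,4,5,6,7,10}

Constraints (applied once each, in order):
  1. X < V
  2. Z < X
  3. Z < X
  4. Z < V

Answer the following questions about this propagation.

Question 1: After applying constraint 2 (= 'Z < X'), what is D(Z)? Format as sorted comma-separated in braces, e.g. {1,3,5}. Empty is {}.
Answer: {3,4,5,6}

Derivation:
Constraint 1 (X < V) on D(X)={3,4,7} D(V)={3,6,7,8}: V {3,6,7,8}->{6,7,8}
Constraint 2 (Z < X) on D(Z)={3,4,5,6,7,10} D(X)={3,4,7}: Z {3,4,5,6,7,10}->{3,4,5,6}; X {3,4,7}->{4,7}
So after constraint 2: D(Z) = {3,4,5,6}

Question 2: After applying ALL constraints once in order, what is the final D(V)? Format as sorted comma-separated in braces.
Constraint 1 (X < V) on D(X)={3,4,7} D(V)={3,6,7,8}: V {3,6,7,8}->{6,7,8}
Constraint 2 (Z < X) on D(Z)={3,4,5,6,7,10} D(X)={3,4,7}: Z {3,4,5,6,7,10}->{3,4,5,6}; X {3,4,7}->{4,7}
Constraint 3 (Z < X) on D(Z)={3,4,5,6} D(X)={4,7}: no change
Constraint 4 (Z < V) on D(Z)={3,4,5,6} D(V)={6,7,8}: no change
So after all 4 constraints: D(V) = {6,7,8}

Answer: {6,7,8}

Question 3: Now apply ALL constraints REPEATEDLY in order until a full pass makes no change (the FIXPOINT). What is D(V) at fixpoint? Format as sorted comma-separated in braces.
Answer: {6,7,8}

Derivation:
pass 0 (initial): D(V)={3,6,7,8}
pass 1: V {3,6,7,8}->{6,7,8}; X {3,4,7}->{4,7}; Z {3,4,5,6,7,10}->{3,4,5,6}
pass 2: no change
Fixpoint after 2 passes: D(V) = {6,7,8}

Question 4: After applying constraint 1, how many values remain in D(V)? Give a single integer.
Answer: 3

Derivation:
Constraint 1 (X < V) on D(X)={3,4,7} D(V)={3,6,7,8}: V {3,6,7,8}->{6,7,8}
So after constraint 1: D(V)={6,7,8}, size = 3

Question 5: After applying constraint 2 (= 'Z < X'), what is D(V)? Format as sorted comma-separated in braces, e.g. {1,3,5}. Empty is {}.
Constraint 1 (X < V) on D(X)={3,4,7} D(V)={3,6,7,8}: V {3,6,7,8}->{6,7,8}
Constraint 2 (Z < X) on D(Z)={3,4,5,6,7,10} D(X)={3,4,7}: Z {3,4,5,6,7,10}->{3,4,5,6}; X {3,4,7}->{4,7}
So after constraint 2: D(V) = {6,7,8}

Answer: {6,7,8}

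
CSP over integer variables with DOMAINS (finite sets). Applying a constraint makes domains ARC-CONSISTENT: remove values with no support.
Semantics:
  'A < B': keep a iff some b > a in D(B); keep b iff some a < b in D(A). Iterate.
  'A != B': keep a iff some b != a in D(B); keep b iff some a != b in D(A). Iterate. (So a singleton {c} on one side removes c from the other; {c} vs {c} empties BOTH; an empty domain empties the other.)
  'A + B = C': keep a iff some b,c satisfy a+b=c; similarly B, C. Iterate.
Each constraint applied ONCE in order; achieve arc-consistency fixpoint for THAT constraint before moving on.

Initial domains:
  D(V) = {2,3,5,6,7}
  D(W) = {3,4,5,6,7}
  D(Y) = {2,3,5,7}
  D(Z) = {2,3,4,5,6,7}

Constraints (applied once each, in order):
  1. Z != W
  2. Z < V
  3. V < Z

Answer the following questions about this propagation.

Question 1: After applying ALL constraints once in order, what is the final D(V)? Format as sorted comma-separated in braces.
Constraint 1 (Z != W) on D(Z)={2,3,4,5,6,7} D(W)={3,4,5,6,7}: no change
Constraint 2 (Z < V) on D(Z)={2,3,4,5,6,7} D(V)={2,3,5,6,7}: Z {2,3,4,5,6,7}->{2,3,4,5,6}; V {2,3,5,6,7}->{3,5,6,7}
Constraint 3 (V < Z) on D(V)={3,5,6,7} D(Z)={2,3,4,5,6}: V {3,5,6,7}->{3,5}; Z {2,3,4,5,6}->{4,5,6}
So after all 3 constraints: D(V) = {3,5}

Answer: {3,5}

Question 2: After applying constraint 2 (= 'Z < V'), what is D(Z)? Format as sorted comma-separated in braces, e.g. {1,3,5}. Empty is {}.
Constraint 1 (Z != W) on D(Z)={2,3,4,5,6,7} D(W)={3,4,5,6,7}: no change
Constraint 2 (Z < V) on D(Z)={2,3,4,5,6,7} D(V)={2,3,5,6,7}: Z {2,3,4,5,6,7}->{2,3,4,5,6}; V {2,3,5,6,7}->{3,5,6,7}
So after constraint 2: D(Z) = {2,3,4,5,6}

Answer: {2,3,4,5,6}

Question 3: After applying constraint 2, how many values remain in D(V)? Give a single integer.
Answer: 4

Derivation:
Constraint 1 (Z != W) on D(Z)={2,3,4,5,6,7} D(W)={3,4,5,6,7}: no change
Constraint 2 (Z < V) on D(Z)={2,3,4,5,6,7} D(V)={2,3,5,6,7}: Z {2,3,4,5,6,7}->{2,3,4,5,6}; V {2,3,5,6,7}->{3,5,6,7}
So after constraint 2: D(V)={3,5,6,7}, size = 4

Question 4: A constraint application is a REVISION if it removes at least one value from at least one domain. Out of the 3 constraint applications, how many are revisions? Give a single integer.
Answer: 2

Derivation:
Constraint 1 (Z != W) on D(Z)={2,3,4,5,6,7} D(W)={3,4,5,6,7}: no change => not a revision
Constraint 2 (Z < V) on D(Z)={2,3,4,5,6,7} D(V)={2,3,5,6,7}: Z {2,3,4,5,6,7}->{2,3,4,5,6}; V {2,3,5,6,7}->{3,5,6,7} => REVISION
Constraint 3 (V < Z) on D(V)={3,5,6,7} D(Z)={2,3,4,5,6}: V {3,5,6,7}->{3,5}; Z {2,3,4,5,6}->{4,5,6} => REVISION
Total revisions = 2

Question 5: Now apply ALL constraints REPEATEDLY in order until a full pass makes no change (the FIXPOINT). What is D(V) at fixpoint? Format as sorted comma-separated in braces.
Answer: {}

Derivation:
pass 0 (initial): D(V)={2,3,5,6,7}
pass 1: V {2,3,5,6,7}->{3,5}; Z {2,3,4,5,6,7}->{4,5,6}
pass 2: V {3,5}->{}; Z {4,5,6}->{}
pass 3: W {3,4,5,6,7}->{}
pass 4: no change
Fixpoint after 4 passes: D(V) = {}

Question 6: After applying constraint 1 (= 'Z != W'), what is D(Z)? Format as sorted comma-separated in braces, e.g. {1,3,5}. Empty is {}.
Constraint 1 (Z != W) on D(Z)={2,3,4,5,6,7} D(W)={3,4,5,6,7}: no change
So after constraint 1: D(Z) = {2,3,4,5,6,7}

Answer: {2,3,4,5,6,7}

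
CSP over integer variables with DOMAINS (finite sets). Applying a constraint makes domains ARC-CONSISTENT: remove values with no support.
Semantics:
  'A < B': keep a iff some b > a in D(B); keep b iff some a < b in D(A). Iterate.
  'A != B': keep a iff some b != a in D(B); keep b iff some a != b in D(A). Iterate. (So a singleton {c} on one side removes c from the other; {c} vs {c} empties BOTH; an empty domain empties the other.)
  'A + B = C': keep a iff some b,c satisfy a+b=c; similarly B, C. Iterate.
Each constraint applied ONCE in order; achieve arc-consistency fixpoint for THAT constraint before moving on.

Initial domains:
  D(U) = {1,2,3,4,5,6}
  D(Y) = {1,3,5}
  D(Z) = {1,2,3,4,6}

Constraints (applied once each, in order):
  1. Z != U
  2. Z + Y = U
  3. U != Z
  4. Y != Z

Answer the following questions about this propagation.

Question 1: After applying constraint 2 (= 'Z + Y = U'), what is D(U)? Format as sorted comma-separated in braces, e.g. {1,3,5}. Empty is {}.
Answer: {2,3,4,5,6}

Derivation:
Constraint 1 (Z != U) on D(Z)={1,2,3,4,6} D(U)={1,2,3,4,5,6}: no change
Constraint 2 (Z + Y = U) on D(Z)={1,2,3,4,6} D(Y)={1,3,5} D(U)={1,2,3,4,5,6}: Z {1,2,3,4,6}->{1,2,3,4}; U {1,2,3,4,5,6}->{2,3,4,5,6}
So after constraint 2: D(U) = {2,3,4,5,6}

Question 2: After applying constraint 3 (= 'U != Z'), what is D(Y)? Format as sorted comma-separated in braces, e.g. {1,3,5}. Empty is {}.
Constraint 1 (Z != U) on D(Z)={1,2,3,4,6} D(U)={1,2,3,4,5,6}: no change
Constraint 2 (Z + Y = U) on D(Z)={1,2,3,4,6} D(Y)={1,3,5} D(U)={1,2,3,4,5,6}: Z {1,2,3,4,6}->{1,2,3,4}; U {1,2,3,4,5,6}->{2,3,4,5,6}
Constraint 3 (U != Z) on D(U)={2,3,4,5,6} D(Z)={1,2,3,4}: no change
So after constraint 3: D(Y) = {1,3,5}

Answer: {1,3,5}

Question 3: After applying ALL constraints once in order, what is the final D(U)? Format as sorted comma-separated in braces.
Answer: {2,3,4,5,6}

Derivation:
Constraint 1 (Z != U) on D(Z)={1,2,3,4,6} D(U)={1,2,3,4,5,6}: no change
Constraint 2 (Z + Y = U) on D(Z)={1,2,3,4,6} D(Y)={1,3,5} D(U)={1,2,3,4,5,6}: Z {1,2,3,4,6}->{1,2,3,4}; U {1,2,3,4,5,6}->{2,3,4,5,6}
Constraint 3 (U != Z) on D(U)={2,3,4,5,6} D(Z)={1,2,3,4}: no change
Constraint 4 (Y != Z) on D(Y)={1,3,5} D(Z)={1,2,3,4}: no change
So after all 4 constraints: D(U) = {2,3,4,5,6}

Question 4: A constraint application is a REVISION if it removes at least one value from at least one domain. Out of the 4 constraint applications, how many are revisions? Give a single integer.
Constraint 1 (Z != U) on D(Z)={1,2,3,4,6} D(U)={1,2,3,4,5,6}: no change => not a revision
Constraint 2 (Z + Y = U) on D(Z)={1,2,3,4,6} D(Y)={1,3,5} D(U)={1,2,3,4,5,6}: Z {1,2,3,4,6}->{1,2,3,4}; U {1,2,3,4,5,6}->{2,3,4,5,6} => REVISION
Constraint 3 (U != Z) on D(U)={2,3,4,5,6} D(Z)={1,2,3,4}: no change => not a revision
Constraint 4 (Y != Z) on D(Y)={1,3,5} D(Z)={1,2,3,4}: no change => not a revision
Total revisions = 1

Answer: 1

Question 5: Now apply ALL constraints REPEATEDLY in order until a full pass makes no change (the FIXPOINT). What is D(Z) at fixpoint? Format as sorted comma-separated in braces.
Answer: {1,2,3,4}

Derivation:
pass 0 (initial): D(Z)={1,2,3,4,6}
pass 1: U {1,2,3,4,5,6}->{2,3,4,5,6}; Z {1,2,3,4,6}->{1,2,3,4}
pass 2: no change
Fixpoint after 2 passes: D(Z) = {1,2,3,4}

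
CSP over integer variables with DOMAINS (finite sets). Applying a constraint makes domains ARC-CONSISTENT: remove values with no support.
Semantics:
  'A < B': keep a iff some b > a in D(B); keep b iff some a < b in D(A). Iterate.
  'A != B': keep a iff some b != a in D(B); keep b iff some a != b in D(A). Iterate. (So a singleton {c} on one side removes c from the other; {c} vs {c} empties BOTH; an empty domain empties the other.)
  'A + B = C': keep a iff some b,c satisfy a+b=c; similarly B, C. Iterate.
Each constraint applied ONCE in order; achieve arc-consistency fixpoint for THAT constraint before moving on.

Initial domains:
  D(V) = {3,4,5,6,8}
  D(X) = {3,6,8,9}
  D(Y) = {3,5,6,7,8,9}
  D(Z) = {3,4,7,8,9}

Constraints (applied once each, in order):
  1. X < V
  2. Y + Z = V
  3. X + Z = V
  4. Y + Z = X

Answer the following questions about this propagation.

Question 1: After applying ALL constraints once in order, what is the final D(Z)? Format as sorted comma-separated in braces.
Constraint 1 (X < V) on D(X)={3,6,8,9} D(V)={3,4,5,6,8}: X {3,6,8,9}->{3,6}; V {3,4,5,6,8}->{4,5,6,8}
Constraint 2 (Y + Z = V) on D(Y)={3,5,6,7,8,9} D(Z)={3,4,7,8,9} D(V)={4,5,6,8}: Y {3,5,6,7,8,9}->{3,5}; Z {3,4,7,8,9}->{3}; V {4,5,6,8}->{6,8}
Constraint 3 (X + Z = V) on D(X)={3,6} D(Z)={3} D(V)={6,8}: X {3,6}->{3}; V {6,8}->{6}
Constraint 4 (Y + Z = X) on D(Y)={3,5} D(Z)={3} D(X)={3}: Y {3,5}->{}; Z {3}->{}; X {3}->{}
So after all 4 constraints: D(Z) = {}

Answer: {}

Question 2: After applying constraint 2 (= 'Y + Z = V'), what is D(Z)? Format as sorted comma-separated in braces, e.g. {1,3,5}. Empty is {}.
Constraint 1 (X < V) on D(X)={3,6,8,9} D(V)={3,4,5,6,8}: X {3,6,8,9}->{3,6}; V {3,4,5,6,8}->{4,5,6,8}
Constraint 2 (Y + Z = V) on D(Y)={3,5,6,7,8,9} D(Z)={3,4,7,8,9} D(V)={4,5,6,8}: Y {3,5,6,7,8,9}->{3,5}; Z {3,4,7,8,9}->{3}; V {4,5,6,8}->{6,8}
So after constraint 2: D(Z) = {3}

Answer: {3}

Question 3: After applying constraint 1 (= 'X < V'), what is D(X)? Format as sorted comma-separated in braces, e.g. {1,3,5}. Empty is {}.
Answer: {3,6}

Derivation:
Constraint 1 (X < V) on D(X)={3,6,8,9} D(V)={3,4,5,6,8}: X {3,6,8,9}->{3,6}; V {3,4,5,6,8}->{4,5,6,8}
So after constraint 1: D(X) = {3,6}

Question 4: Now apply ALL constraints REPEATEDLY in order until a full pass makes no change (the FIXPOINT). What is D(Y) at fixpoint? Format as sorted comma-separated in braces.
Answer: {}

Derivation:
pass 0 (initial): D(Y)={3,5,6,7,8,9}
pass 1: V {3,4,5,6,8}->{6}; X {3,6,8,9}->{}; Y {3,5,6,7,8,9}->{}; Z {3,4,7,8,9}->{}
pass 2: V {6}->{}
pass 3: no change
Fixpoint after 3 passes: D(Y) = {}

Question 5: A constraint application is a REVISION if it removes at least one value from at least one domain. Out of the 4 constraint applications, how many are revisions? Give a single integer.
Constraint 1 (X < V) on D(X)={3,6,8,9} D(V)={3,4,5,6,8}: X {3,6,8,9}->{3,6}; V {3,4,5,6,8}->{4,5,6,8} => REVISION
Constraint 2 (Y + Z = V) on D(Y)={3,5,6,7,8,9} D(Z)={3,4,7,8,9} D(V)={4,5,6,8}: Y {3,5,6,7,8,9}->{3,5}; Z {3,4,7,8,9}->{3}; V {4,5,6,8}->{6,8} => REVISION
Constraint 3 (X + Z = V) on D(X)={3,6} D(Z)={3} D(V)={6,8}: X {3,6}->{3}; V {6,8}->{6} => REVISION
Constraint 4 (Y + Z = X) on D(Y)={3,5} D(Z)={3} D(X)={3}: Y {3,5}->{}; Z {3}->{}; X {3}->{} => REVISION
Total revisions = 4

Answer: 4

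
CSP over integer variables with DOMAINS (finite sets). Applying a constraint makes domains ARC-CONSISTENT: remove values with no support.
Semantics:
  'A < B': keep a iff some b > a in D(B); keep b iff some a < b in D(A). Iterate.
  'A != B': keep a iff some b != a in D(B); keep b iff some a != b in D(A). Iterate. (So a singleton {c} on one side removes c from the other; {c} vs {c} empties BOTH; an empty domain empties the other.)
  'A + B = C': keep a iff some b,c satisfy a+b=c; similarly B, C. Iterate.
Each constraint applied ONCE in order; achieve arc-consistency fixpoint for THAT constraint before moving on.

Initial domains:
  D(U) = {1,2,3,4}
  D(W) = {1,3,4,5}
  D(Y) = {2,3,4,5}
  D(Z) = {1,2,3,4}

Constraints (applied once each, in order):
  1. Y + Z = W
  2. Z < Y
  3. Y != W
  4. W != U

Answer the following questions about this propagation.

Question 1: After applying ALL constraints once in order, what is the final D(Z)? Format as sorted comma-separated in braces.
Constraint 1 (Y + Z = W) on D(Y)={2,3,4,5} D(Z)={1,2,3,4} D(W)={1,3,4,5}: Y {2,3,4,5}->{2,3,4}; Z {1,2,3,4}->{1,2,3}; W {1,3,4,5}->{3,4,5}
Constraint 2 (Z < Y) on D(Z)={1,2,3} D(Y)={2,3,4}: no change
Constraint 3 (Y != W) on D(Y)={2,3,4} D(W)={3,4,5}: no change
Constraint 4 (W != U) on D(W)={3,4,5} D(U)={1,2,3,4}: no change
So after all 4 constraints: D(Z) = {1,2,3}

Answer: {1,2,3}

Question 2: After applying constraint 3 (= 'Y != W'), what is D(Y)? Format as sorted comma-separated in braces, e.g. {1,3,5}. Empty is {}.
Answer: {2,3,4}

Derivation:
Constraint 1 (Y + Z = W) on D(Y)={2,3,4,5} D(Z)={1,2,3,4} D(W)={1,3,4,5}: Y {2,3,4,5}->{2,3,4}; Z {1,2,3,4}->{1,2,3}; W {1,3,4,5}->{3,4,5}
Constraint 2 (Z < Y) on D(Z)={1,2,3} D(Y)={2,3,4}: no change
Constraint 3 (Y != W) on D(Y)={2,3,4} D(W)={3,4,5}: no change
So after constraint 3: D(Y) = {2,3,4}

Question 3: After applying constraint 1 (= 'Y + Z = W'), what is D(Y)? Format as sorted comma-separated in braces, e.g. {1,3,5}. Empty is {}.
Constraint 1 (Y + Z = W) on D(Y)={2,3,4,5} D(Z)={1,2,3,4} D(W)={1,3,4,5}: Y {2,3,4,5}->{2,3,4}; Z {1,2,3,4}->{1,2,3}; W {1,3,4,5}->{3,4,5}
So after constraint 1: D(Y) = {2,3,4}

Answer: {2,3,4}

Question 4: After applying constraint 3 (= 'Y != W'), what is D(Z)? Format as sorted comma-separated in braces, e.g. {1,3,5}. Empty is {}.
Constraint 1 (Y + Z = W) on D(Y)={2,3,4,5} D(Z)={1,2,3,4} D(W)={1,3,4,5}: Y {2,3,4,5}->{2,3,4}; Z {1,2,3,4}->{1,2,3}; W {1,3,4,5}->{3,4,5}
Constraint 2 (Z < Y) on D(Z)={1,2,3} D(Y)={2,3,4}: no change
Constraint 3 (Y != W) on D(Y)={2,3,4} D(W)={3,4,5}: no change
So after constraint 3: D(Z) = {1,2,3}

Answer: {1,2,3}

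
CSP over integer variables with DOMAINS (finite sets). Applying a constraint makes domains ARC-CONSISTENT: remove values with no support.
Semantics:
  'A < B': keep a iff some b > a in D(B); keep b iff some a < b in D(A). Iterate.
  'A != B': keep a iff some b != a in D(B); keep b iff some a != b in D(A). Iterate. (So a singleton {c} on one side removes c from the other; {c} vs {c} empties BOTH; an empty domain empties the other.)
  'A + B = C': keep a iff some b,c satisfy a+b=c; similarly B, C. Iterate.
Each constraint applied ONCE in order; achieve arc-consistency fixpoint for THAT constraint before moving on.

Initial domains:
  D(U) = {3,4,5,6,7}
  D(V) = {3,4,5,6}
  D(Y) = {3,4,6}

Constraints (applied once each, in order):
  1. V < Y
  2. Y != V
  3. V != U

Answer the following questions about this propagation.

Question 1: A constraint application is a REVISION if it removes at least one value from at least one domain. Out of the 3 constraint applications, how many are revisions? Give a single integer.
Constraint 1 (V < Y) on D(V)={3,4,5,6} D(Y)={3,4,6}: V {3,4,5,6}->{3,4,5}; Y {3,4,6}->{4,6} => REVISION
Constraint 2 (Y != V) on D(Y)={4,6} D(V)={3,4,5}: no change => not a revision
Constraint 3 (V != U) on D(V)={3,4,5} D(U)={3,4,5,6,7}: no change => not a revision
Total revisions = 1

Answer: 1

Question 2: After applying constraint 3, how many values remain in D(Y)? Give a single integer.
Answer: 2

Derivation:
Constraint 1 (V < Y) on D(V)={3,4,5,6} D(Y)={3,4,6}: V {3,4,5,6}->{3,4,5}; Y {3,4,6}->{4,6}
Constraint 2 (Y != V) on D(Y)={4,6} D(V)={3,4,5}: no change
Constraint 3 (V != U) on D(V)={3,4,5} D(U)={3,4,5,6,7}: no change
So after constraint 3: D(Y)={4,6}, size = 2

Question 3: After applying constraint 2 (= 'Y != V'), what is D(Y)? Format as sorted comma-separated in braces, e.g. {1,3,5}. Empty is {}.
Answer: {4,6}

Derivation:
Constraint 1 (V < Y) on D(V)={3,4,5,6} D(Y)={3,4,6}: V {3,4,5,6}->{3,4,5}; Y {3,4,6}->{4,6}
Constraint 2 (Y != V) on D(Y)={4,6} D(V)={3,4,5}: no change
So after constraint 2: D(Y) = {4,6}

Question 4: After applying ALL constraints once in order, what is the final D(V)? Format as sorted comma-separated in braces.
Answer: {3,4,5}

Derivation:
Constraint 1 (V < Y) on D(V)={3,4,5,6} D(Y)={3,4,6}: V {3,4,5,6}->{3,4,5}; Y {3,4,6}->{4,6}
Constraint 2 (Y != V) on D(Y)={4,6} D(V)={3,4,5}: no change
Constraint 3 (V != U) on D(V)={3,4,5} D(U)={3,4,5,6,7}: no change
So after all 3 constraints: D(V) = {3,4,5}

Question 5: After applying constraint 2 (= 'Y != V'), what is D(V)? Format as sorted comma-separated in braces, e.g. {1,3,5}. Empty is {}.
Answer: {3,4,5}

Derivation:
Constraint 1 (V < Y) on D(V)={3,4,5,6} D(Y)={3,4,6}: V {3,4,5,6}->{3,4,5}; Y {3,4,6}->{4,6}
Constraint 2 (Y != V) on D(Y)={4,6} D(V)={3,4,5}: no change
So after constraint 2: D(V) = {3,4,5}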